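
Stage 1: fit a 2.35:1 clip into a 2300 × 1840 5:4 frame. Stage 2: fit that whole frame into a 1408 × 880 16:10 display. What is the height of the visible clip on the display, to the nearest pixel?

468 px

Inside the 2300×1840 canvas the clip is width-limited at 2300.00 × 978.72.
Second fit — the 5:4 canvas into 1408×880 spans the height: 1100.00 × 880.00 (×0.4783 from 2300×1840).
So the clip's height is 978.72 × 0.4783 ≈ 468.09.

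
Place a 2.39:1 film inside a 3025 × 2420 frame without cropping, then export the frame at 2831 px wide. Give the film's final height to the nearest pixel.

Fitted into 3025×2420, the film spans the width; its height is 3025 / 2.390 ≈ 1265.69 px.
Resizing to 2831 px wide multiplies everything by 0.9359: 1265.69 → 1184.52 px.

1185 px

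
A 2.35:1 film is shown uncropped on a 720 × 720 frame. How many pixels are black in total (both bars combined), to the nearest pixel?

2.35:1 (2.350) > square (1.000), so the film fills the width.
The film is 720 / 2.350 ≈ 306.3830 px tall.
Leftover height: 720 − 306.3830 = 413.6170 px.
Across the 720-px span: 413.6170 × 720 ≈ 297804 px.

297804 pixels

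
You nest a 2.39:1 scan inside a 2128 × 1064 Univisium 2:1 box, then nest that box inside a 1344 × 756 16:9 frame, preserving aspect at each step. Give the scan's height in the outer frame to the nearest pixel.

562 px

2.39:1 in 2128×1064: fills the width, so the scan is 2128.00 × 890.38.
Second fit — the Univisium 2:1 canvas into 1344×756 spans the width: 1344.00 × 672.00 (×0.6316 from 2128×1064).
The scan scales with it: height 890.38 × 0.6316 ≈ 562.34.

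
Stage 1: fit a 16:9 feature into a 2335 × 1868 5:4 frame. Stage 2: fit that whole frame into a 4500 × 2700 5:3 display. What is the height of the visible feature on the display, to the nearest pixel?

1898 px

Inside the 2335×1868 canvas the feature is width-limited at 2335.00 × 1313.44.
Second fit — the 5:4 canvas into 4500×2700 spans the height: 3375.00 × 2700.00 (×1.4454 from 2335×1868).
The feature scales with it: height 1313.44 × 1.4454 ≈ 1898.44.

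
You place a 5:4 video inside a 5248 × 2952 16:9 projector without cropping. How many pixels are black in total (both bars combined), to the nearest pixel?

5:4 is narrower than 16:9, so it spans the full height.
The video is 2952 × 5/4 ≈ 3690.0000 px wide.
Leftover width: 5248 − 3690.0000 = 1558.0000 px.
Across the 2952-px span: 1558.0000 × 2952 ≈ 4599216 px.

4599216 pixels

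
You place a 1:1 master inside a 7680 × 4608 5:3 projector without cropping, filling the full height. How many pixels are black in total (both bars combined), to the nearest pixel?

14155776 pixels

The master is 4608 × 1/1 ≈ 4608.0000 px wide.
Leftover width: 7680 − 4608.0000 = 3072.0000 px.
Across the 4608-px span: 3072.0000 × 4608 ≈ 14155776 px.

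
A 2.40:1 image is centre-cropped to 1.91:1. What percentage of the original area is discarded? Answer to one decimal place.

20.4%

The height stays; only width is cut (since 1.91:1 is narrower than 2.40:1).
Fraction kept = (1.910)/(2.400) ≈ 79.58%, so 20.42% is lost.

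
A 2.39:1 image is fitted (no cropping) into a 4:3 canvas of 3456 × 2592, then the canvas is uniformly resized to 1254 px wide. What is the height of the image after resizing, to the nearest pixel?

In the 3456×2592 frame the image fills the width: height = 3456 / 2.390 ≈ 1446.03 px.
The frame scales by 1254/3456 = 0.3628; 1446.03 × 0.3628 ≈ 524.69 px.

525 px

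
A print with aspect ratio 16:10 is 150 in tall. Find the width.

240 in

At 16:10, 150 × 16/10 ≈ 240.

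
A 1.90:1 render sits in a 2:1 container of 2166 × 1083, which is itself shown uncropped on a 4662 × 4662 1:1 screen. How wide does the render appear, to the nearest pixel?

4429 px

1.90:1 in 2166×1083: fills the height, so the render is 2057.70 × 1083.00.
Second fit — the 2:1 canvas into 4662×4662 spans the width: 4662.00 × 2331.00 (×2.1524 from 2166×1083).
Applying the same ×2.1524: 2057.70 → 4428.90.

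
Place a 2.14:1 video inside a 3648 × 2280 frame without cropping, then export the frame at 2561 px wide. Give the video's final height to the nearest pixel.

At 3648×2280 the video is width-limited, so height = 3648 / 2.140 ≈ 1704.67 px.
Resizing to 2561 px wide multiplies everything by 0.7020: 1704.67 → 1196.73 px.

1197 px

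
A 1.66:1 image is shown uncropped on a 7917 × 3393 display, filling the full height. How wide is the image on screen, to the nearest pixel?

5632 px

The image is 3393 × 1.660 ≈ 5632.38 px wide.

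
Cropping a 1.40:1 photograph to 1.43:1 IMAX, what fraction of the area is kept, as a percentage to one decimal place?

The width stays; only height is cut (since 1.43:1 IMAX is wider than 1.40:1).
Fraction kept = (1.400)/(1.430) ≈ 97.90%.

97.9%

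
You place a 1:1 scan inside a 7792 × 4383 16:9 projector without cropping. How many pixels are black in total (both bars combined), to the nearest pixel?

Since 1.000 < 1.778, the scan is height-limited.
Content width = 4383 × 1/1 ≈ 4383.0000 px.
Leftover width: 7792 − 4383.0000 = 3409.0000 px.
That's 3409.0000 × 4383 ≈ 14941647 black pixels.

14941647 pixels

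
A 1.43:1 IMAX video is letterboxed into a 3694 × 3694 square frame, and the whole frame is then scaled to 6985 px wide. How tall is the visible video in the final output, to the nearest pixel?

In the 3694×3694 frame the video fills the width: height = 3694 / 1.430 ≈ 2583.22 px.
Resizing to 6985 px wide multiplies everything by 1.8909: 2583.22 → 4884.62 px.

4885 px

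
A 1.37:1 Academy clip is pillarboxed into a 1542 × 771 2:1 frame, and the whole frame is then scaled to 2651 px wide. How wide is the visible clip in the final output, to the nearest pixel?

1816 px

In the 1542×771 frame the clip fills the height: width = 771 × 1.370 ≈ 1056.27 px.
The frame scales by 2651/1542 = 1.7192; 1056.27 × 1.7192 ≈ 1815.93 px.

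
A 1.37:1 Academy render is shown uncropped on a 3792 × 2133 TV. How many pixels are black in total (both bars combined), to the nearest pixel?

1.37:1 Academy (1.370) < 16×9 (1.778), so the render fills the height.
The render is 2133 × 1.370 ≈ 2922.2100 px wide.
Leftover width: 3792 − 2922.2100 = 869.7900 px.
Across the 2133-px span: 869.7900 × 2133 ≈ 1855262 px.

1855262 pixels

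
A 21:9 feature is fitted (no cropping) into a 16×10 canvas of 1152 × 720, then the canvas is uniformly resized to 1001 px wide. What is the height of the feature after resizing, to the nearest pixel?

At 1152×720 the feature is width-limited, so height = 1152 × 9/21 ≈ 493.71 px.
Resizing to 1001 px wide multiplies everything by 0.8689: 493.71 → 429.00 px.

429 px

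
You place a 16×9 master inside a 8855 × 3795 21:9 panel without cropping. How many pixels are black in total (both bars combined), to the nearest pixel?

8001125 pixels

16×9 is narrower than 21:9, so it spans the full height.
That makes the image 6746.6667 px wide (3795 × 16/9).
Black = 8855 − 6746.6667 = 2108.3333 px.
That's 2108.3333 × 3795 ≈ 8001125 black pixels.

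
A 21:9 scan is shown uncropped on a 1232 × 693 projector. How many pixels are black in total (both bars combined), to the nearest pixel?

21:9 (2.333) > 16:9 (1.778), so the scan fills the width.
The scan is 1232 × 9/21 ≈ 528.0000 px tall.
Black = 693 − 528.0000 = 165.0000 px.
Bar area = 165.0000 × 1232 ≈ 203280 px.

203280 pixels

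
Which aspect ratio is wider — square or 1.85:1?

square = 1 and 1.85; 1.85 > 1.

1.85:1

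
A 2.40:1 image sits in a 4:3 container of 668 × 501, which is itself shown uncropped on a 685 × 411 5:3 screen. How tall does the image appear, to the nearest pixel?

2.40:1 in 668×501: fills the width, so the image is 668.00 × 278.33.
The 4:3 canvas is height-limited in 685×411, giving 548.00 × 411.00; scale factor 0.8204.
So the image's height is 278.33 × 0.8204 ≈ 228.33.

228 px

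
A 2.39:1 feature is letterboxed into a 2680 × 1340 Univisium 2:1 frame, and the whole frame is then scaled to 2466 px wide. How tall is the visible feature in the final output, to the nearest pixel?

At 2680×1340 the feature is width-limited, so height = 2680 / 2.390 ≈ 1121.34 px.
The frame scales by 2466/2680 = 0.9201; 1121.34 × 0.9201 ≈ 1031.80 px.

1032 px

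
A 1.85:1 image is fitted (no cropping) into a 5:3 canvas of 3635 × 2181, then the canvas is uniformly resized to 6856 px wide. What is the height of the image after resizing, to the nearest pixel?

At 3635×2181 the image is width-limited, so height = 3635 / 1.850 ≈ 1964.86 px.
Scaling 3635 → 6856 is ×1.8861, so the height becomes 1964.86 × 1.8861 ≈ 3705.95 px.

3706 px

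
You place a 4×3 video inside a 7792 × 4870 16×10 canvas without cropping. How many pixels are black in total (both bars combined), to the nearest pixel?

6324507 pixels

4×3 is narrower than 16×10, so it spans the full height.
Content width = 4870 × 4/3 ≈ 6493.3333 px.
7792 − 6493.3333 = 1298.6667 px of bars.
That's 1298.6667 × 4870 ≈ 6324507 black pixels.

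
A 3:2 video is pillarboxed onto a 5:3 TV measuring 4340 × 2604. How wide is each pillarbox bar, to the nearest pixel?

3:2 (1.500) < 5:3 (1.667), so the video fills the height.
The video is 2604 × 3/2 ≈ 3906.00 px wide.
Leftover width: 4340 − 3906.00 = 434.00 px → 217.00 each side.

217 px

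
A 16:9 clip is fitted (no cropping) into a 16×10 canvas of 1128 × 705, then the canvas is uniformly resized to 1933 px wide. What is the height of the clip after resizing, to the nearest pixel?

1087 px

In the 1128×705 frame the clip fills the width: height = 1128 × 9/16 ≈ 634.50 px.
The frame scales by 1933/1128 = 1.7137; 634.50 × 1.7137 ≈ 1087.31 px.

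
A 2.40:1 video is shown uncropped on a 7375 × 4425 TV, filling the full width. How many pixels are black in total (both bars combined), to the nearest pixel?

Content height = 7375 / 2.400 ≈ 3072.9167 px.
Black = 4425 − 3072.9167 = 1352.0833 px.
Across the 7375-px span: 1352.0833 × 7375 ≈ 9971615 px.

9971615 pixels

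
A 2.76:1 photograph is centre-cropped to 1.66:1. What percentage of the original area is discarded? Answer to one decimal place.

39.9%

Going from 2.76:1 to 1.66:1 means cutting width while keeping height.
(1.660)/(2.760) ≈ 0.601 of the area survives, leaving 39.86% discarded.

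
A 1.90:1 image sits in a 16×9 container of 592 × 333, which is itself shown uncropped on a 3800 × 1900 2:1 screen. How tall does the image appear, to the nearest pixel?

First fit — 1.90:1 into 592×333 spans the width: 592.00 × 311.58.
The 16×9 canvas is height-limited in 3800×1900, giving 3377.78 × 1900.00; scale factor 5.7057.
Applying the same ×5.7057: 311.58 → 1777.78.

1778 px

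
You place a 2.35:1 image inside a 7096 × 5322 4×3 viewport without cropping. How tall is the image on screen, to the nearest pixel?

3020 px

2.35:1 (2.350) > 4×3 (1.333), so the image fills the width.
Content height = 7096 / 2.350 ≈ 3019.57 px.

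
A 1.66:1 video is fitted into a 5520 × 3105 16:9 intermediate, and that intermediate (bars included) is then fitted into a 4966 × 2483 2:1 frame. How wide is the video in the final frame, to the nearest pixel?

Inside the 5520×3105 canvas the video is height-limited at 5154.30 × 3105.00.
16:9 in 4966×2483: fills the height, so the intermediate becomes 4414.22 × 2483.00 — a scale of ×0.7997.
The video scales with it: width 5154.30 × 0.7997 ≈ 4121.78.

4122 px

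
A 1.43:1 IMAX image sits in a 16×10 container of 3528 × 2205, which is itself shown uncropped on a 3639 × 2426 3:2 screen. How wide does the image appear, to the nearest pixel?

Inside the 3528×2205 canvas the image is height-limited at 3153.15 × 2205.00.
16×10 in 3639×2426: fills the width, so the intermediate becomes 3639.00 × 2274.38 — a scale of ×1.0315.
So the image's width is 3153.15 × 1.0315 ≈ 3252.36.

3252 px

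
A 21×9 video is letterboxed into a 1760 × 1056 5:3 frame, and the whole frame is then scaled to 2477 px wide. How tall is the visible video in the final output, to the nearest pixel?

At 1760×1056 the video is width-limited, so height = 1760 × 9/21 ≈ 754.29 px.
The frame scales by 2477/1760 = 1.4074; 754.29 × 1.4074 ≈ 1061.57 px.

1062 px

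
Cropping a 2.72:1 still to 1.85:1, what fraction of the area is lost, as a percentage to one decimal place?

Going from 2.72:1 to 1.85:1 means cutting width while keeping height.
(1.850)/(2.720) ≈ 0.680 of the area survives, leaving 31.99% discarded.

32.0%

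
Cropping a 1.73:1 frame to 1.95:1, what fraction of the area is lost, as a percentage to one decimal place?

11.3%

The width stays; only height is cut (since 1.95:1 is wider than 1.73:1).
(1.730)/(1.950) ≈ 0.887 of the area survives, leaving 11.28% discarded.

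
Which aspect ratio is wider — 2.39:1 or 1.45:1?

2.39 and 1.45; 2.39 > 1.45.

2.39:1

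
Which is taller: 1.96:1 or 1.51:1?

1.51:1

1.96 and 1.51; 1.96 > 1.51. The smaller width-to-height ratio is the taller frame.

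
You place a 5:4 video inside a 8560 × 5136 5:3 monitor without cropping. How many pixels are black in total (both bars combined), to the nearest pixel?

Since 1.250 < 1.667, the video is height-limited.
Content width = 5136 × 5/4 ≈ 6420.0000 px.
8560 − 6420.0000 = 2140.0000 px of bars.
That's 2140.0000 × 5136 ≈ 10991040 black pixels.

10991040 pixels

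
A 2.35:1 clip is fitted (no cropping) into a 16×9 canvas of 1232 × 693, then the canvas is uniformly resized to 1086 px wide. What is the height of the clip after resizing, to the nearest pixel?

462 px

Fitted into 1232×693, the clip spans the width; its height is 1232 / 2.350 ≈ 524.26 px.
Scaling 1232 → 1086 is ×0.8815, so the height becomes 524.26 × 0.8815 ≈ 462.13 px.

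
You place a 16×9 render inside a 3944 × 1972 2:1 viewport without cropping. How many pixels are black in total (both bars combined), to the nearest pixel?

864174 pixels

16×9 is narrower than 2:1, so it spans the full height.
That makes the image 3505.7778 px wide (1972 × 16/9).
3944 − 3505.7778 = 438.2222 px of bars.
Across the 1972-px span: 438.2222 × 1972 ≈ 864174 px.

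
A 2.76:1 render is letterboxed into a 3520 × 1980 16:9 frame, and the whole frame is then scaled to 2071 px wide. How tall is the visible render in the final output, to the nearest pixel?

In the 3520×1980 frame the render fills the width: height = 3520 / 2.760 ≈ 1275.36 px.
Resizing to 2071 px wide multiplies everything by 0.5884: 1275.36 → 750.36 px.

750 px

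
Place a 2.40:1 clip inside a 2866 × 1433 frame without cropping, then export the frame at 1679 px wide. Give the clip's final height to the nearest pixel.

At 2866×1433 the clip is width-limited, so height = 2866 / 2.400 ≈ 1194.17 px.
The frame scales by 1679/2866 = 0.5858; 1194.17 × 0.5858 ≈ 699.58 px.

700 px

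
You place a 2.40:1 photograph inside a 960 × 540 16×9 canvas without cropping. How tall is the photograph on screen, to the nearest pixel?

400 px

2.40:1 is wider than 16×9, so it spans the full width.
The photograph is 960 / 2.400 ≈ 400.00 px tall.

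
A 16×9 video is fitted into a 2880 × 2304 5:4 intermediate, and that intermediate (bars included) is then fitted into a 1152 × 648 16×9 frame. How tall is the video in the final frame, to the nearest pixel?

456 px

16×9 in 2880×2304: fills the width, so the video is 2880.00 × 1620.00.
The 5:4 canvas is height-limited in 1152×648, giving 810.00 × 648.00; scale factor 0.2812.
So the video's height is 1620.00 × 0.2812 ≈ 455.62.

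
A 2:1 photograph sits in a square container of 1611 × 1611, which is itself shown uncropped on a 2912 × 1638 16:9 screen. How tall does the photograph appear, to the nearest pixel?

819 px

Inside the 1611×1611 canvas the photograph is width-limited at 1611.00 × 805.50.
Second fit — the square canvas into 2912×1638 spans the height: 1638.00 × 1638.00 (×1.0168 from 1611×1611).
So the photograph's height is 805.50 × 1.0168 ≈ 819.00.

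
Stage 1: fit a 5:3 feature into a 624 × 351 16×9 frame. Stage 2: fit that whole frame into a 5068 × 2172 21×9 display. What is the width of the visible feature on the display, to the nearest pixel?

3620 px

5:3 in 624×351: fills the height, so the feature is 585.00 × 351.00.
Second fit — the 16×9 canvas into 5068×2172 spans the height: 3861.33 × 2172.00 (×6.1880 from 624×351).
Applying the same ×6.1880: 585.00 → 3620.00.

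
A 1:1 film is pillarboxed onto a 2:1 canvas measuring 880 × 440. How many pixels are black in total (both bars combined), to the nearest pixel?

193600 pixels

Since 1.000 < 2.000, the film is height-limited.
That makes the image 440.0000 px wide (440 × 1/1).
Leftover width: 880 − 440.0000 = 440.0000 px.
Bar area = 440.0000 × 440 ≈ 193600 px.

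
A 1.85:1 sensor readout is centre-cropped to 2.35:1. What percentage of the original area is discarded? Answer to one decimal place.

Going from 1.85:1 to 2.35:1 means cutting height while keeping width.
Area ratio = (1.850)/(2.350) = 78.72%; the remaining 21.28% is cropped out.

21.3%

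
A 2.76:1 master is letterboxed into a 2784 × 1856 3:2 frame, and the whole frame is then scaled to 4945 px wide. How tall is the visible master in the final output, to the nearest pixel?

At 2784×1856 the master is width-limited, so height = 2784 / 2.760 ≈ 1008.70 px.
Resizing to 4945 px wide multiplies everything by 1.7762: 1008.70 → 1791.67 px.

1792 px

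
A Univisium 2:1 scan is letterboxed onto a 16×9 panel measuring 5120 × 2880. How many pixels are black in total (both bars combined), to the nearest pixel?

Univisium 2:1 is wider than 16×9, so it spans the full width.
Content height = 5120 × 1/2 ≈ 2560.0000 px.
2880 − 2560.0000 = 320.0000 px of bars.
Bar area = 320.0000 × 5120 ≈ 1638400 px.

1638400 pixels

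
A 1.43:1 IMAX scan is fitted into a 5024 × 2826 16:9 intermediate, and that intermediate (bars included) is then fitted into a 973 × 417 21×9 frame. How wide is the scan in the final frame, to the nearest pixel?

Inside the 5024×2826 canvas the scan is height-limited at 4041.18 × 2826.00.
The 16:9 canvas is height-limited in 973×417, giving 741.33 × 417.00; scale factor 0.1476.
Applying the same ×0.1476: 4041.18 → 596.31.

596 px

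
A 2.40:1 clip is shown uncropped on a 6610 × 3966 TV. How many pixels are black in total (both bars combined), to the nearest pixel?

2.40:1 is wider than 5:3, so it spans the full width.
That makes the image 2754.1667 px tall (6610 / 2.400).
3966 − 2754.1667 = 1211.8333 px of bars.
Across the 6610-px span: 1211.8333 × 6610 ≈ 8010218 px.

8010218 pixels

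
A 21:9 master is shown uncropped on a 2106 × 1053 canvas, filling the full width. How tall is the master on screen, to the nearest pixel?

903 px

Content height = 2106 × 9/21 ≈ 902.57 px.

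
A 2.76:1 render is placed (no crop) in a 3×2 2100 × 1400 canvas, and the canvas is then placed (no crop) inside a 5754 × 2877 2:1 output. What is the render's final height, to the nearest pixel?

1564 px

2.76:1 in 2100×1400: fills the width, so the render is 2100.00 × 760.87.
Second fit — the 3×2 canvas into 5754×2877 spans the height: 4315.50 × 2877.00 (×2.0550 from 2100×1400).
So the render's height is 760.87 × 2.0550 ≈ 1563.59.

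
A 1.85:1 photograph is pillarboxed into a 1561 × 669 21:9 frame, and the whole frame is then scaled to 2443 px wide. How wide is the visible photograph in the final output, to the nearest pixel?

At 1561×669 the photograph is height-limited, so width = 669 × 1.850 ≈ 1237.65 px.
The frame scales by 2443/1561 = 1.5650; 1237.65 × 1.5650 ≈ 1936.95 px.

1937 px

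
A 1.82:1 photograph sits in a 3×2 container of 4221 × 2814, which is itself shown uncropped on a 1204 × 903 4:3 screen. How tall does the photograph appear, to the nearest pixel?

662 px

1.82:1 in 4221×2814: fills the width, so the photograph is 4221.00 × 2319.23.
The 3×2 canvas is width-limited in 1204×903, giving 1204.00 × 802.67; scale factor 0.2852.
Applying the same ×0.2852: 2319.23 → 661.54.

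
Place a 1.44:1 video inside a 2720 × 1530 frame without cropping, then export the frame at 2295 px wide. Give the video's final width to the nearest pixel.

Fitted into 2720×1530, the video spans the height; its width is 1530 × 1.440 ≈ 2203.20 px.
Resizing to 2295 px wide multiplies everything by 0.8438: 2203.20 → 1858.95 px.

1859 px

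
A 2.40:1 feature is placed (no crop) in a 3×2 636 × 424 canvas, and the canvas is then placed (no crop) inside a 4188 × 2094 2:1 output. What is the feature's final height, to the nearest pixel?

First fit — 2.40:1 into 636×424 spans the width: 636.00 × 265.00.
Second fit — the 3×2 canvas into 4188×2094 spans the height: 3141.00 × 2094.00 (×4.9387 from 636×424).
So the feature's height is 265.00 × 4.9387 ≈ 1308.75.

1309 px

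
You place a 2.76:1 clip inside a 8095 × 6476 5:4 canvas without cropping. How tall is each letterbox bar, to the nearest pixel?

Since 2.760 > 1.250, the clip is width-limited.
Content height = 8095 / 2.760 ≈ 2932.97 px.
Black = 6476 − 2932.97 = 3543.03 px, or 1771.51 per bar.

1772 px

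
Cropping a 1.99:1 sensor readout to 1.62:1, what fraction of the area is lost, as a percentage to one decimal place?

18.6%

The height stays; only width is cut (since 1.62:1 is narrower than 1.99:1).
Area ratio = (1.620)/(1.990) = 81.41%; the remaining 18.59% is cropped out.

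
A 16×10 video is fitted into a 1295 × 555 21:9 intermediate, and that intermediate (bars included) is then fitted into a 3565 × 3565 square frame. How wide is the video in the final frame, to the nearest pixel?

16×10 in 1295×555: fills the height, so the video is 888.00 × 555.00.
The 21:9 canvas is width-limited in 3565×3565, giving 3565.00 × 1527.86; scale factor 2.7529.
Applying the same ×2.7529: 888.00 → 2444.57.

2445 px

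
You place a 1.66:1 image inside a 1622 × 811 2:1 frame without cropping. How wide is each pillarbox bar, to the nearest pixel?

1.66:1 is narrower than 2:1, so it spans the full height.
Content width = 811 × 1.660 ≈ 1346.26 px.
Black = 1622 − 1346.26 = 275.74 px, or 137.87 per bar.

138 px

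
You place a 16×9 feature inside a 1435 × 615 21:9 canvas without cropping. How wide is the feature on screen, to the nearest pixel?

Since 1.778 < 2.333, the feature is height-limited.
That makes the image 1093.33 px wide (615 × 16/9).

1093 px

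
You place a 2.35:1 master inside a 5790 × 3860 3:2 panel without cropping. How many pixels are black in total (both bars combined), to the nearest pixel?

Since 2.350 > 1.500, the master is width-limited.
That makes the image 2463.8298 px tall (5790 / 2.350).
Leftover height: 3860 − 2463.8298 = 1396.1702 px.
That's 1396.1702 × 5790 ≈ 8083826 black pixels.

8083826 pixels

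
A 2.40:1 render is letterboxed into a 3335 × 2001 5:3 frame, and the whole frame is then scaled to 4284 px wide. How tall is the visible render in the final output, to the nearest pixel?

1785 px

Fitted into 3335×2001, the render spans the width; its height is 3335 / 2.400 ≈ 1389.58 px.
The frame scales by 4284/3335 = 1.2846; 1389.58 × 1.2846 ≈ 1785.00 px.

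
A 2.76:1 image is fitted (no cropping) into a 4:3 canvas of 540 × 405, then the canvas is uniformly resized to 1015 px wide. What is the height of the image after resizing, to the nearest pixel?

Fitted into 540×405, the image spans the width; its height is 540 / 2.760 ≈ 195.65 px.
Resizing to 1015 px wide multiplies everything by 1.8796: 195.65 → 367.75 px.

368 px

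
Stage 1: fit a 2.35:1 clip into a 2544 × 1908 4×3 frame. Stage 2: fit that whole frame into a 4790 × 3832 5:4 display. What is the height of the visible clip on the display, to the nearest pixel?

2038 px

Inside the 2544×1908 canvas the clip is width-limited at 2544.00 × 1082.55.
The 4×3 canvas is width-limited in 4790×3832, giving 4790.00 × 3592.50; scale factor 1.8829.
Applying the same ×1.8829: 1082.55 → 2038.30.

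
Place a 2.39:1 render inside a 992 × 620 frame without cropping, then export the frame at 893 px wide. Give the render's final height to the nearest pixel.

In the 992×620 frame the render fills the width: height = 992 / 2.390 ≈ 415.06 px.
The frame scales by 893/992 = 0.9002; 415.06 × 0.9002 ≈ 373.64 px.

374 px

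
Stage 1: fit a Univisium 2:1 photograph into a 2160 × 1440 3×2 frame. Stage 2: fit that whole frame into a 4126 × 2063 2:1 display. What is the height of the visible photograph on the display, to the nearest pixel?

Univisium 2:1 in 2160×1440: fills the width, so the photograph is 2160.00 × 1080.00.
Second fit — the 3×2 canvas into 4126×2063 spans the height: 3094.50 × 2063.00 (×1.4326 from 2160×1440).
So the photograph's height is 1080.00 × 1.4326 ≈ 1547.25.

1547 px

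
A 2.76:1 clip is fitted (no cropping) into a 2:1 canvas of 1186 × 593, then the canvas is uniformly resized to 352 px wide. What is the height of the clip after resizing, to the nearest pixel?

In the 1186×593 frame the clip fills the width: height = 1186 / 2.760 ≈ 429.71 px.
Resizing to 352 px wide multiplies everything by 0.2968: 429.71 → 127.54 px.

128 px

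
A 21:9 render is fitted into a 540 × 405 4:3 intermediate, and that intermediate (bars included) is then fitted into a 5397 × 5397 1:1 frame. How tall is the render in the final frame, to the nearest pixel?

2313 px

First fit — 21:9 into 540×405 spans the width: 540.00 × 231.43.
4:3 in 5397×5397: fills the width, so the intermediate becomes 5397.00 × 4047.75 — a scale of ×9.9944.
The render scales with it: height 231.43 × 9.9944 ≈ 2313.00.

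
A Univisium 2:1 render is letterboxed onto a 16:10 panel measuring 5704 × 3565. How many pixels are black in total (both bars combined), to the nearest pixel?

Since 2.000 > 1.600, the render is width-limited.
That makes the image 2852.0000 px tall (5704 × 1/2).
Leftover height: 3565 − 2852.0000 = 713.0000 px.
Bar area = 713.0000 × 5704 ≈ 4066952 px.

4066952 pixels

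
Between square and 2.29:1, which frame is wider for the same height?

2.29:1

square = 1 and 2.29; 2.29 > 1.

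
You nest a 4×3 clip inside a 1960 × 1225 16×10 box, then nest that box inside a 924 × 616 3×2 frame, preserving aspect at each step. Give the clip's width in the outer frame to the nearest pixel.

4×3 in 1960×1225: fills the height, so the clip is 1633.33 × 1225.00.
Second fit — the 16×10 canvas into 924×616 spans the width: 924.00 × 577.50 (×0.4714 from 1960×1225).
The clip scales with it: width 1633.33 × 0.4714 ≈ 770.00.

770 px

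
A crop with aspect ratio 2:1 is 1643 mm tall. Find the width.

1643·2/1 = 3286.

3286 mm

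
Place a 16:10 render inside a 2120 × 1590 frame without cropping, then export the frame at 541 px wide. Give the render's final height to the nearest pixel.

338 px

At 2120×1590 the render is width-limited, so height = 2120 × 10/16 ≈ 1325.00 px.
Scaling 2120 → 541 is ×0.2552, so the height becomes 1325.00 × 0.2552 ≈ 338.12 px.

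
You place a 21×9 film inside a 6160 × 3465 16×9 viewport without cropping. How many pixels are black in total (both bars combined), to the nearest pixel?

21×9 is wider than 16×9, so it spans the full width.
That makes the image 2640.0000 px tall (6160 × 9/21).
3465 − 2640.0000 = 825.0000 px of bars.
Bar area = 825.0000 × 6160 ≈ 5082000 px.

5082000 pixels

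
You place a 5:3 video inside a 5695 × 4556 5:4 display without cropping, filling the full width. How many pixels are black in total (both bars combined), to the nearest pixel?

That makes the image 3417.0000 px tall (5695 × 3/5).
Black = 4556 − 3417.0000 = 1139.0000 px.
That's 1139.0000 × 5695 ≈ 6486605 black pixels.

6486605 pixels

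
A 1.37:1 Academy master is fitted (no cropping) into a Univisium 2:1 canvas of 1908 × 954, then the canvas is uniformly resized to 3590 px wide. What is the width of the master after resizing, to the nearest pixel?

Fitted into 1908×954, the master spans the height; its width is 954 × 1.370 ≈ 1306.98 px.
The frame scales by 3590/1908 = 1.8816; 1306.98 × 1.8816 ≈ 2459.15 px.

2459 px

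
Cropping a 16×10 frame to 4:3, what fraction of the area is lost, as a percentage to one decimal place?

Going from 16×10 to 4:3 means cutting width while keeping height.
(1.333)/(1.600) ≈ 0.833 of the area survives, leaving 16.67% discarded.

16.7%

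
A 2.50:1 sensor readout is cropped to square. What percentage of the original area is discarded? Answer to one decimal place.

Going from 2.50:1 to square means cutting width while keeping height.
Area ratio = (1.000)/(2.500) = 40.00%; the remaining 60.00% is cropped out.

60.0%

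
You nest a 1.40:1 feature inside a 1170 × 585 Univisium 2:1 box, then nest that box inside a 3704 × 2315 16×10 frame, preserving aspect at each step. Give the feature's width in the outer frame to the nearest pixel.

2593 px

First fit — 1.40:1 into 1170×585 spans the height: 819.00 × 585.00.
The Univisium 2:1 canvas is width-limited in 3704×2315, giving 3704.00 × 1852.00; scale factor 3.1658.
So the feature's width is 819.00 × 3.1658 ≈ 2592.80.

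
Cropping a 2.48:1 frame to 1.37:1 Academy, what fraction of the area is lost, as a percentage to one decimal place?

The height stays; only width is cut (since 1.37:1 Academy is narrower than 2.48:1).
Area ratio = (1.370)/(2.480) = 55.24%; the remaining 44.76% is cropped out.

44.8%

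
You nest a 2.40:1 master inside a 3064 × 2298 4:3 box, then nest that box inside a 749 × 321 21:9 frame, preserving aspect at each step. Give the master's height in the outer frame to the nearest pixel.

First fit — 2.40:1 into 3064×2298 spans the width: 3064.00 × 1276.67.
4:3 in 749×321: fills the height, so the intermediate becomes 428.00 × 321.00 — a scale of ×0.1397.
Applying the same ×0.1397: 1276.67 → 178.33.

178 px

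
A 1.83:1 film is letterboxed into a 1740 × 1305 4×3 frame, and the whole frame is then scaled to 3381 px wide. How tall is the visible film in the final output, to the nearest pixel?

Fitted into 1740×1305, the film spans the width; its height is 1740 / 1.830 ≈ 950.82 px.
The frame scales by 3381/1740 = 1.9431; 950.82 × 1.9431 ≈ 1847.54 px.

1848 px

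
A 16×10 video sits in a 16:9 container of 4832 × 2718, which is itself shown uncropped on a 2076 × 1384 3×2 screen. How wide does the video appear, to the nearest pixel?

1868 px

Inside the 4832×2718 canvas the video is height-limited at 4348.80 × 2718.00.
16:9 in 2076×1384: fills the width, so the intermediate becomes 2076.00 × 1167.75 — a scale of ×0.4296.
Applying the same ×0.4296: 4348.80 → 1868.40.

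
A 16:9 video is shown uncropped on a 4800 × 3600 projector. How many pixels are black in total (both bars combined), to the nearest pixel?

16:9 is wider than 4:3, so it spans the full width.
That makes the image 2700.0000 px tall (4800 × 9/16).
Black = 3600 − 2700.0000 = 900.0000 px.
Across the 4800-px span: 900.0000 × 4800 ≈ 4320000 px.

4320000 pixels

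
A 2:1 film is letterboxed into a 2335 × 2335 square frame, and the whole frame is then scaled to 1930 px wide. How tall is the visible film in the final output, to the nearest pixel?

965 px

Fitted into 2335×2335, the film spans the width; its height is 2335 × 1/2 ≈ 1167.50 px.
The frame scales by 1930/2335 = 0.8266; 1167.50 × 0.8266 ≈ 965.00 px.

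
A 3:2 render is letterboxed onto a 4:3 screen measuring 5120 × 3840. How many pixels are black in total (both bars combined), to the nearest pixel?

Since 1.500 > 1.333, the render is width-limited.
The render is 5120 × 2/3 ≈ 3413.3333 px tall.
Leftover height: 3840 − 3413.3333 = 426.6667 px.
That's 426.6667 × 5120 ≈ 2184533 black pixels.

2184533 pixels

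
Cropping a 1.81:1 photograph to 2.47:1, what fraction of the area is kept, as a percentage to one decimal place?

73.3%

The width stays; only height is cut (since 2.47:1 is wider than 1.81:1).
Fraction kept = (1.810)/(2.470) ≈ 73.28%.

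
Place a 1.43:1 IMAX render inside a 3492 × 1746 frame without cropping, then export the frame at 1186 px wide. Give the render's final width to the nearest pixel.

In the 3492×1746 frame the render fills the height: width = 1746 × 1.430 ≈ 2496.78 px.
The frame scales by 1186/3492 = 0.3396; 2496.78 × 0.3396 ≈ 847.99 px.

848 px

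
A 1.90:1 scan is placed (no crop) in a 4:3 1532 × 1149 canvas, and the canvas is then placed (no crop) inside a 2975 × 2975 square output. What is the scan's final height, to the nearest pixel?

1566 px

Inside the 1532×1149 canvas the scan is width-limited at 1532.00 × 806.32.
The 4:3 canvas is width-limited in 2975×2975, giving 2975.00 × 2231.25; scale factor 1.9419.
So the scan's height is 806.32 × 1.9419 ≈ 1565.79.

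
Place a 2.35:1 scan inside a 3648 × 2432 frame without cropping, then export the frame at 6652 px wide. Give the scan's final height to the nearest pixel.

2831 px

At 3648×2432 the scan is width-limited, so height = 3648 / 2.350 ≈ 1552.34 px.
Resizing to 6652 px wide multiplies everything by 1.8235: 1552.34 → 2830.64 px.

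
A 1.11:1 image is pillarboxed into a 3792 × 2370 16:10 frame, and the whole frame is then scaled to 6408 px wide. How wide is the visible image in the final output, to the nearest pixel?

4446 px

In the 3792×2370 frame the image fills the height: width = 2370 × 1.110 ≈ 2630.70 px.
Scaling 3792 → 6408 is ×1.6899, so the width becomes 2630.70 × 1.6899 ≈ 4445.55 px.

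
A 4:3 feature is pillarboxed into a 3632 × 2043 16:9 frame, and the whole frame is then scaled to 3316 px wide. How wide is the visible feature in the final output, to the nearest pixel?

2487 px

At 3632×2043 the feature is height-limited, so width = 2043 × 4/3 ≈ 2724.00 px.
Resizing to 3316 px wide multiplies everything by 0.9130: 2724.00 → 2487.00 px.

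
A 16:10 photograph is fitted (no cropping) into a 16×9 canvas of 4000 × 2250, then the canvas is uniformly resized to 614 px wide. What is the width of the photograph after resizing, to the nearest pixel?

In the 4000×2250 frame the photograph fills the height: width = 2250 × 16/10 ≈ 3600.00 px.
Scaling 4000 → 614 is ×0.1535, so the width becomes 3600.00 × 0.1535 ≈ 552.60 px.

553 px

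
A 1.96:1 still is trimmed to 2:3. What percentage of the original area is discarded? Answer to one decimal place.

66.0%

Going from 1.96:1 to 2:3 means cutting width while keeping height.
Fraction kept = (0.667)/(1.960) ≈ 34.01%, so 65.99% is lost.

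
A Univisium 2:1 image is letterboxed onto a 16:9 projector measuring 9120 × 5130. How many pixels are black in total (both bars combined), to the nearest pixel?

5198400 pixels

Univisium 2:1 is wider than 16:9, so it spans the full width.
Content height = 9120 × 1/2 ≈ 4560.0000 px.
Black = 5130 − 4560.0000 = 570.0000 px.
That's 570.0000 × 9120 ≈ 5198400 black pixels.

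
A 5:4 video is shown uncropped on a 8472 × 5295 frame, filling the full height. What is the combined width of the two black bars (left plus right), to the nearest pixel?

1853 px

Content width = 5295 × 5/4 ≈ 6618.75 px.
8472 − 6618.75 = 1853.25 px of bars.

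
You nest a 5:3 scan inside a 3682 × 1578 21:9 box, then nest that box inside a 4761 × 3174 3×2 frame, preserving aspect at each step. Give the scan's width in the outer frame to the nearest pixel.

3401 px

Inside the 3682×1578 canvas the scan is height-limited at 2630.00 × 1578.00.
21:9 in 4761×3174: fills the width, so the intermediate becomes 4761.00 × 2040.43 — a scale of ×1.2930.
Applying the same ×1.2930: 2630.00 → 3400.71.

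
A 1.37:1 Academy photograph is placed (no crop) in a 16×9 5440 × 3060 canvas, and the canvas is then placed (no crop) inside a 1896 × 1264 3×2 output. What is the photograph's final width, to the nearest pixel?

1.37:1 Academy in 5440×3060: fills the height, so the photograph is 4192.20 × 3060.00.
16×9 in 1896×1264: fills the width, so the intermediate becomes 1896.00 × 1066.50 — a scale of ×0.3485.
The photograph scales with it: width 4192.20 × 0.3485 ≈ 1461.11.

1461 px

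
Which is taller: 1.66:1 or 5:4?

5:4

1.66 and 5:4 = 1.25; 1.66 > 1.25. The smaller width-to-height ratio is the taller frame.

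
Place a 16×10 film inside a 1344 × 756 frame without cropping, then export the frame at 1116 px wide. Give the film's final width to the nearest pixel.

At 1344×756 the film is height-limited, so width = 756 × 16/10 ≈ 1209.60 px.
The frame scales by 1116/1344 = 0.8304; 1209.60 × 0.8304 ≈ 1004.40 px.

1004 px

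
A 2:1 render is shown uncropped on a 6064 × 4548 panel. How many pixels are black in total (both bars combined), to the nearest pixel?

2:1 (2.000) > 4×3 (1.333), so the render fills the width.
That makes the image 3032.0000 px tall (6064 × 1/2).
Leftover height: 4548 − 3032.0000 = 1516.0000 px.
Across the 6064-px span: 1516.0000 × 6064 ≈ 9193024 px.

9193024 pixels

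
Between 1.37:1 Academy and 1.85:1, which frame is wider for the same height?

1.37 and 1.85; 1.85 > 1.37.

1.85:1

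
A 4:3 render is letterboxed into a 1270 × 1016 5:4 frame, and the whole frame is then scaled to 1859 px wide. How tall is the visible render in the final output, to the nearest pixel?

At 1270×1016 the render is width-limited, so height = 1270 × 3/4 ≈ 952.50 px.
The frame scales by 1859/1270 = 1.4638; 952.50 × 1.4638 ≈ 1394.25 px.

1394 px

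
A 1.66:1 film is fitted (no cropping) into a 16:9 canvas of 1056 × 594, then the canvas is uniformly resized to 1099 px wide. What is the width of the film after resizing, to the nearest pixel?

Fitted into 1056×594, the film spans the height; its width is 594 × 1.660 ≈ 986.04 px.
Scaling 1056 → 1099 is ×1.0407, so the width becomes 986.04 × 1.0407 ≈ 1026.19 px.

1026 px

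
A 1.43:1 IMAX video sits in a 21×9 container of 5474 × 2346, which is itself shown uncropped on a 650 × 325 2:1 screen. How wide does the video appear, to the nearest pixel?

Inside the 5474×2346 canvas the video is height-limited at 3354.78 × 2346.00.
The 21×9 canvas is width-limited in 650×325, giving 650.00 × 278.57; scale factor 0.1187.
The video scales with it: width 3354.78 × 0.1187 ≈ 398.36.

398 px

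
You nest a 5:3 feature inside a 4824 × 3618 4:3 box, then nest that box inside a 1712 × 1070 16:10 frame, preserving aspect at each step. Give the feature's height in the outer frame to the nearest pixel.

856 px

5:3 in 4824×3618: fills the width, so the feature is 4824.00 × 2894.40.
The 4:3 canvas is height-limited in 1712×1070, giving 1426.67 × 1070.00; scale factor 0.2957.
So the feature's height is 2894.40 × 0.2957 ≈ 856.00.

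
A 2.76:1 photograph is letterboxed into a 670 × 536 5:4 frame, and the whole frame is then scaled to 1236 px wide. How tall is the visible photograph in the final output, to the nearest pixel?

At 670×536 the photograph is width-limited, so height = 670 / 2.760 ≈ 242.75 px.
The frame scales by 1236/670 = 1.8448; 242.75 × 1.8448 ≈ 447.83 px.

448 px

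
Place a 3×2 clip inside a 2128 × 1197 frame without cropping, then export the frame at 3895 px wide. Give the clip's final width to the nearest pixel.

3286 px

Fitted into 2128×1197, the clip spans the height; its width is 1197 × 3/2 ≈ 1795.50 px.
Scaling 2128 → 3895 is ×1.8304, so the width becomes 1795.50 × 1.8304 ≈ 3286.41 px.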